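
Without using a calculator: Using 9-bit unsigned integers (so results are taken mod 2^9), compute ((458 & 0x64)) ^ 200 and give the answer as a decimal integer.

458 = 111001010
0x64 = 001100100
→ & → 001000000 = 64
200 = 011001000
→ ^ → 010001000 = 136

136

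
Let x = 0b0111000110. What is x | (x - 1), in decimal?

x = 111000110 = 454
x - 1 = 111000101
OR    = 111000111 = 455
(x | (x - 1) sets all bits below the lowest set bit.)

455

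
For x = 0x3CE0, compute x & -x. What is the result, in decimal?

32

x = 11110011100000 = 15584
-x (two's complement) = …00001100100000
AND   = 00000000100000 = 32
(x & -x isolates the lowest set bit of x.)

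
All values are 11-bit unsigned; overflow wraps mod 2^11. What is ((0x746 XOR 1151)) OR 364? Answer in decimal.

0x746 = 11101000110
1151 = 10001111111
→ XOR → 01100111001 = 825
364 = 00101101100
→ OR → 01101111101 = 893

893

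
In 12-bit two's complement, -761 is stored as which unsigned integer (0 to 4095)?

761 in 12 bits: 001011111001
Invert: 110100000110
Add 1:  110100000111 = 3335
(Check: 2^12 - 761 = 4096 - 761 = 3335.)

3335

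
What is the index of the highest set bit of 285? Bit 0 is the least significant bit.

285 = 100011101
The topmost 1 is at position 8 (since 2^8 = 256 ≤ 285 < 512).

8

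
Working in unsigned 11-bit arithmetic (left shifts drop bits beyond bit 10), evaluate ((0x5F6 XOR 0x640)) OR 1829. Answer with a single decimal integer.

1975

0x5F6 = 10111110110
0x640 = 11001000000
→ XOR → 01110110110 = 950
1829 = 11100100101
→ OR → 11110110111 = 1975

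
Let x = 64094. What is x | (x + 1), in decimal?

x = 1111101001011110 = 64094
x + 1 = 1111101001011111
OR    = 1111101001011111 = 64095
(x | (x + 1) sets the lowest cleared bit.)

64095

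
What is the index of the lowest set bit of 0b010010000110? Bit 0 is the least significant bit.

0b010010000110 = 10010000110
Trailing zeros: 1, so the lowest set bit is bit 1 (value 2).

1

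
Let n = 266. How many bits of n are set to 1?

3

266 = 100001010
Count the 1s: 1 + 1 + 1 = 3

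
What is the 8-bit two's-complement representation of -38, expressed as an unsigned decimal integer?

38 in 8 bits: 00100110
Invert: 11011001
Add 1:  11011010 = 218
(Check: 2^8 - 38 = 256 - 38 = 218.)

218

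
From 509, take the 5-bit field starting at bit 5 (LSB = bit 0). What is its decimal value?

15

v = 0111111101
Shift right by 5: 01111
Mask low 5 bits: 01111 = 15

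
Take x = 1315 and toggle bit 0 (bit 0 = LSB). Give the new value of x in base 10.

x = 0010100100011
bit 0 is currently 1; toggle it via x ^ (1 << 0) = x ^ 1
→ 0010100100010 = 1314

1314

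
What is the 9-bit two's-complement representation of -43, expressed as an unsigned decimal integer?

469

43 in 9 bits: 000101011
Invert: 111010100
Add 1:  111010101 = 469
(Check: 2^9 - 43 = 512 - 43 = 469.)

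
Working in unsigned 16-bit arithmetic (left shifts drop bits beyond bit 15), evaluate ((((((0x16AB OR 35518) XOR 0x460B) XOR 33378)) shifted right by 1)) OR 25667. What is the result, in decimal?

28011

0x16AB = 0001011010101011
35518 = 1000101010111110
→ OR → 1001111010111111 = 40639
0x460B = 0100011000001011
→ XOR → 1101100010110100 = 55476
33378 = 1000001001100010
→ XOR → 0101101011010110 = 23254
→ shifted right by 1 → 0010110101101011 = 11627
25667 = 0110010001000011
→ OR → 0110110101101011 = 28011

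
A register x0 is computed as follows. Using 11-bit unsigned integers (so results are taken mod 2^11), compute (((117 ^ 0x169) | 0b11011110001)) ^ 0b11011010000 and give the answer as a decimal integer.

117 = 00001110101
0x169 = 00101101001
→ ^ → 00100011100 = 284
0b11011110001 = 11011110001
→ | → 11111111101 = 2045
0b11011010000 = 11011010000
→ ^ → 00100101101 = 301

301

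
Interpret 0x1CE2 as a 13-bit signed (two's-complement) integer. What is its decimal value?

pattern = 1110011100010 (MSB is 1 ⇒ negative)
Invert: 0001100011101, add 1 → 0001100011110 = 798, so the value is -798.
(Equivalently: 7394 - 2^13 = 7394 - 8192 = -798.)

-798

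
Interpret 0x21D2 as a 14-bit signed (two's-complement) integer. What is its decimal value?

pattern = 10000111010010 (MSB is 1 ⇒ negative)
Invert: 01111000101101, add 1 → 01111000101110 = 7726, so the value is -7726.
(Equivalently: 8658 - 2^14 = 8658 - 16384 = -7726.)

-7726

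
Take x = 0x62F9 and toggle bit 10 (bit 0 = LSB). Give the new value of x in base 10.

26361

x = 110001011111001
bit 10 is currently 0; toggle it via x ^ (1 << 10) = x ^ 1024
→ 110011011111001 = 26361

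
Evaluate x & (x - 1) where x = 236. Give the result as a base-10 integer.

232

x = 11101100 = 236
x - 1 = 11101011
AND   = 11101000 = 232
(x & (x - 1) clears the lowest set bit of x.)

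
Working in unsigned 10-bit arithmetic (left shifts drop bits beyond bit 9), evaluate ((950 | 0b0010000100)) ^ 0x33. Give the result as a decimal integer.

950 = 1110110110
0b0010000100 = 0010000100
→ | → 1110110110 = 950
0x33 = 0000110011
→ ^ → 1110000101 = 901

901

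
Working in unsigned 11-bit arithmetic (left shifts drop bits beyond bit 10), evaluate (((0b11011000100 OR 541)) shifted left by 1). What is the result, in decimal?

1466

0b11011000100 = 11011000100
541 = 01000011101
→ OR → 11011011101 = 1757
→ shifted left by 1 (mod 2^11) → 10110111010 = 1466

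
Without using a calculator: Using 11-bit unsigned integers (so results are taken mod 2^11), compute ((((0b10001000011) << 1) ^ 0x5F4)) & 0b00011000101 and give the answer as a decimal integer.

0b10001000011 = 10001000011
→ << 1 (mod 2^11) → 00010000110 = 134
0x5F4 = 10111110100
→ ^ → 10101110010 = 1394
0b00011000101 = 00011000101
→ & → 00001000000 = 64

64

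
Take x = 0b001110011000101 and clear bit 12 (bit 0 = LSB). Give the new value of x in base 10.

3269

x = 001110011000101
bit 12 is currently 1; clear it via x & ~(1 << 12) = x & ~4096
→ 000110011000101 = 3269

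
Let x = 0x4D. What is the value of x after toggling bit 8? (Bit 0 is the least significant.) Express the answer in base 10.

x = 001001101
bit 8 is currently 0; toggle it via x ^ (1 << 8) = x ^ 256
→ 101001101 = 333

333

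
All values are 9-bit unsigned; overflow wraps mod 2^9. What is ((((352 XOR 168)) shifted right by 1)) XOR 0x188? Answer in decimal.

352 = 101100000
168 = 010101000
→ XOR → 111001000 = 456
→ shifted right by 1 → 011100100 = 228
0x188 = 110001000
→ XOR → 101101100 = 364

364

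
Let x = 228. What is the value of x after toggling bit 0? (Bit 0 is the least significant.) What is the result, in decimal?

x = 11100100
bit 0 is currently 0; toggle it via x ^ (1 << 0) = x ^ 1
→ 11100101 = 229

229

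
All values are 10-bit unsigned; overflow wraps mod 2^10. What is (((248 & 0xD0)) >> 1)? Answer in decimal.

248 = 0011111000
0xD0 = 0011010000
→ & → 0011010000 = 208
→ >> 1 → 0001101000 = 104

104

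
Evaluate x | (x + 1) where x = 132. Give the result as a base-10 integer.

x = 10000100 = 132
x + 1 = 10000101
OR    = 10000101 = 133
(x | (x + 1) sets the lowest cleared bit.)

133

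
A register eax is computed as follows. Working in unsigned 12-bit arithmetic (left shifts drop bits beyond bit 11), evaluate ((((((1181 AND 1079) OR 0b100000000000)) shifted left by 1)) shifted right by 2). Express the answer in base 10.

522

1181 = 010010011101
1079 = 010000110111
→ AND → 010000010101 = 1045
0b100000000000 = 100000000000
→ OR → 110000010101 = 3093
→ shifted left by 1 (mod 2^12) → 100000101010 = 2090
→ shifted right by 2 → 001000001010 = 522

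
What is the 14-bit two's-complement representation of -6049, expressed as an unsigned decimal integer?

6049 in 14 bits: 01011110100001
Invert: 10100001011110
Add 1:  10100001011111 = 10335
(Check: 2^14 - 6049 = 16384 - 6049 = 10335.)

10335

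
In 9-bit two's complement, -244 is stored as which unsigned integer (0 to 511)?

244 in 9 bits: 011110100
Invert: 100001011
Add 1:  100001100 = 268
(Check: 2^9 - 244 = 512 - 244 = 268.)

268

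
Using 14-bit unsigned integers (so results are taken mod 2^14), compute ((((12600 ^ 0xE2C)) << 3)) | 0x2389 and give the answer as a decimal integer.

15273

12600 = 11000100111000
0xE2C = 00111000101100
→ ^ → 11111100010100 = 16148
→ << 3 (mod 2^14) → 11100010100000 = 14496
0x2389 = 10001110001001
→ | → 11101110101001 = 15273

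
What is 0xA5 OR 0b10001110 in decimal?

0xA5 = 10100101
b = 10001110
 OR → 10101111 = 175

175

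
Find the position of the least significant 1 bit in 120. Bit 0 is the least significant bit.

120 = 1111000
Trailing zeros: 3, so the lowest set bit is bit 3 (value 8).

3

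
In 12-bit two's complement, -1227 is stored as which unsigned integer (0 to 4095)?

2869

1227 in 12 bits: 010011001011
Invert: 101100110100
Add 1:  101100110101 = 2869
(Check: 2^12 - 1227 = 4096 - 1227 = 2869.)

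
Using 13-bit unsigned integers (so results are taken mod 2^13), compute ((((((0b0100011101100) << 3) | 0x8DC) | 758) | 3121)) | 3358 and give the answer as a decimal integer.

0b0100011101100 = 0100011101100
→ << 3 (mod 2^13) → 0011101100000 = 1888
0x8DC = 0100011011100
→ | → 0111111111100 = 4092
758 = 0001011110110
→ | → 0111111111110 = 4094
3121 = 0110000110001
→ | → 0111111111111 = 4095
3358 = 0110100011110
→ | → 0111111111111 = 4095

4095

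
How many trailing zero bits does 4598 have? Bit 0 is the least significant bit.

1

4598 = 1000111110110
Trailing zeros: 1, so the lowest set bit is bit 1 (value 2).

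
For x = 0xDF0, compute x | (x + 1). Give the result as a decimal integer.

x = 110111110000 = 3568
x + 1 = 110111110001
OR    = 110111110001 = 3569
(x | (x + 1) sets the lowest cleared bit.)

3569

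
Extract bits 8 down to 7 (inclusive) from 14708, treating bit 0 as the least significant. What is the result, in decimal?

v = 11100101110100
Shift right by 7: 1110010
Mask low 2 bits: 10 = 2

2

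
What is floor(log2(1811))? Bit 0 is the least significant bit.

10

1811 = 11100010011
The topmost 1 is at position 10 (since 2^10 = 1024 ≤ 1811 < 2048).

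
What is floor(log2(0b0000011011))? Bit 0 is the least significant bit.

0b0000011011 = 11011
The topmost 1 is at position 4 (since 2^4 = 16 ≤ 27 < 32).

4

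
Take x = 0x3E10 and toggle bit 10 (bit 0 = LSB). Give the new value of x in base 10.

x = 11111000010000
bit 10 is currently 1; toggle it via x ^ (1 << 10) = x ^ 1024
→ 11101000010000 = 14864

14864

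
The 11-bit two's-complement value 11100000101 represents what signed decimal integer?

-251

pattern = 11100000101 (MSB is 1 ⇒ negative)
Invert: 00011111010, add 1 → 00011111011 = 251, so the value is -251.
(Equivalently: 1797 - 2^11 = 1797 - 2048 = -251.)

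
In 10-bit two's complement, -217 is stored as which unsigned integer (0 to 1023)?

807

217 in 10 bits: 0011011001
Invert: 1100100110
Add 1:  1100100111 = 807
(Check: 2^10 - 217 = 1024 - 217 = 807.)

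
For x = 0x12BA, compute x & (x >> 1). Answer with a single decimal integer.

24

x = 1001010111010 = 4794
x>>1 = 0100101011101
AND  = 0000000011000 = 24
(x & (x >> 1) has a 1 wherever x has two consecutive 1 bits.)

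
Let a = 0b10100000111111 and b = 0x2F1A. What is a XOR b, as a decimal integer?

1829

a = 10100000111111
0x2F1A = 10111100011010
XOR → 00011100100101 = 1829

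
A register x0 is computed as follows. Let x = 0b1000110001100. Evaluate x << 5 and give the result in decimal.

143744

x = 000001000110001100
shift left by 5 → 100011000110000000 = 143744
(equivalently, 4492 × 2^5 = 4492 × 32)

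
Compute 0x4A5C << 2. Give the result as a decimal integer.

76144

0x4A5C = 00100101001011100
shift left by 2 → 10010100101110000 = 76144
(equivalently, 19036 × 2^2 = 19036 × 4)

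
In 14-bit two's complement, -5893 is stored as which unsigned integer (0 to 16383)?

10491

5893 in 14 bits: 01011100000101
Invert: 10100011111010
Add 1:  10100011111011 = 10491
(Check: 2^14 - 5893 = 16384 - 5893 = 10491.)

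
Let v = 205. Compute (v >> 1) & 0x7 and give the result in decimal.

6

v = 0011001101
Shift right by 1: 001100110
Mask low 3 bits: 110 = 6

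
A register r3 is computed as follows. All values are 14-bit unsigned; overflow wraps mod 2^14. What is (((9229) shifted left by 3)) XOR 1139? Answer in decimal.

9243

9229 = 10010000001101
→ shifted left by 3 (mod 2^14) → 10000001101000 = 8296
1139 = 00010001110011
→ XOR → 10010000011011 = 9243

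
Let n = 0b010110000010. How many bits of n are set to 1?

n = 10110000010
Count the 1s: 1 + 1 + 1 + 1 = 4

4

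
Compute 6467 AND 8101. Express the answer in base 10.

6401

6467 = 1100101000011
8101 = 1111110100101
AND → 1100100000001 = 6401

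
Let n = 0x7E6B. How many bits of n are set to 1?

11

0x7E6B = 111111001101011
Count the 1s: 1 + 1 + 1 + 1 + 1 + 1 + 1 + 1 + 1 + 1 + 1 = 11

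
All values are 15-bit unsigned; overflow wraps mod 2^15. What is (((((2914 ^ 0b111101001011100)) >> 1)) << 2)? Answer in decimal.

2914 = 000101101100010
0b111101001011100 = 111101001011100
→ ^ → 111000100111110 = 28990
→ >> 1 → 011100010011111 = 14495
→ << 2 (mod 2^15) → 110001001111100 = 25212

25212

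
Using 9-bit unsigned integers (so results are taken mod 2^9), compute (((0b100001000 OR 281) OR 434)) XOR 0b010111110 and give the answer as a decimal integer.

0b100001000 = 100001000
281 = 100011001
→ OR → 100011001 = 281
434 = 110110010
→ OR → 110111011 = 443
0b010111110 = 010111110
→ XOR → 100000101 = 261

261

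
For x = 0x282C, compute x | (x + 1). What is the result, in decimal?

x = 10100000101100 = 10284
x + 1 = 10100000101101
OR    = 10100000101101 = 10285
(x | (x + 1) sets the lowest cleared bit.)

10285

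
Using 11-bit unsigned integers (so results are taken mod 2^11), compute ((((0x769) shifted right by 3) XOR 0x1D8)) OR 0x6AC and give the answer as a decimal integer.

0x769 = 11101101001
→ shifted right by 3 → 00011101101 = 237
0x1D8 = 00111011000
→ XOR → 00100110101 = 309
0x6AC = 11010101100
→ OR → 11110111101 = 1981

1981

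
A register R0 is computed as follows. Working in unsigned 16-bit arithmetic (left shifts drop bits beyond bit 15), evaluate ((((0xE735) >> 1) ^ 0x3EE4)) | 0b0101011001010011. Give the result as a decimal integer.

24447

0xE735 = 1110011100110101
→ >> 1 → 0111001110011010 = 29594
0x3EE4 = 0011111011100100
→ ^ → 0100110101111110 = 19838
0b0101011001010011 = 0101011001010011
→ | → 0101111101111111 = 24447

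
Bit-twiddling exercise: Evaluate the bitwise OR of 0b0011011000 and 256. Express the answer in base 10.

472

a = 011011000
256 = 100000000
 OR → 111011000 = 472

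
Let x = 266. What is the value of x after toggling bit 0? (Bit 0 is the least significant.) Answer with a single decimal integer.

267

x = 000100001010
bit 0 is currently 0; toggle it via x ^ (1 << 0) = x ^ 1
→ 000100001011 = 267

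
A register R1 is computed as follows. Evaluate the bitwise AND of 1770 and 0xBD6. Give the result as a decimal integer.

706

1770 = 011011101010
0xBD6 = 101111010110
AND → 001011000010 = 706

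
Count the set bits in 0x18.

2

0x18 = 11000
Count the 1s: 1 + 1 = 2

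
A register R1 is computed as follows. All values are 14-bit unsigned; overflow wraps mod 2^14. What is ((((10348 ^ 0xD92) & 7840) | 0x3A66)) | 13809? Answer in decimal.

10348 = 10100001101100
0xD92 = 00110110010010
→ ^ → 10010111111110 = 9726
7840 = 01111010100000
→ & → 00010010100000 = 1184
0x3A66 = 11101001100110
→ | → 11111011100110 = 16102
13809 = 11010111110001
→ | → 11111111110111 = 16375

16375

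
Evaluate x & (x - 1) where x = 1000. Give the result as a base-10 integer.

x = 1111101000 = 1000
x - 1 = 1111100111
AND   = 1111100000 = 992
(x & (x - 1) clears the lowest set bit of x.)

992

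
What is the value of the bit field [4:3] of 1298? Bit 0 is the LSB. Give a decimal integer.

v = 0010100010010
Shift right by 3: 0010100010
Mask low 2 bits: 10 = 2

2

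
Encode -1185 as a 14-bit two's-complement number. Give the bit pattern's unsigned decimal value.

1185 in 14 bits: 00010010100001
Invert: 11101101011110
Add 1:  11101101011111 = 15199
(Check: 2^14 - 1185 = 16384 - 1185 = 15199.)

15199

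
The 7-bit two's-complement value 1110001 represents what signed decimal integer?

pattern = 1110001 (MSB is 1 ⇒ negative)
Invert: 0001110, add 1 → 0001111 = 15, so the value is -15.
(Equivalently: 113 - 2^7 = 113 - 128 = -15.)

-15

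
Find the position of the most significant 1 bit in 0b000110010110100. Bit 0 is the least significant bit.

0b000110010110100 = 110010110100
The topmost 1 is at position 11 (since 2^11 = 2048 ≤ 3252 < 4096).

11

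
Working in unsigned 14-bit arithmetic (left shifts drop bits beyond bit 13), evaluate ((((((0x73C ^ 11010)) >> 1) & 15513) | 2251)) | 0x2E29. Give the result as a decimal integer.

0x73C = 00011100111100
11010 = 10101100000010
→ ^ → 10110000111110 = 11326
→ >> 1 → 01011000011111 = 5663
15513 = 11110010011001
→ & → 01010000011001 = 5145
2251 = 00100011001011
→ | → 01110011011011 = 7387
0x2E29 = 10111000101001
→ | → 11111011111011 = 16123

16123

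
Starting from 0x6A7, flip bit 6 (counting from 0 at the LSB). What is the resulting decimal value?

1767

x = 011010100111
bit 6 is currently 0; toggle it via x ^ (1 << 6) = x ^ 64
→ 011011100111 = 1767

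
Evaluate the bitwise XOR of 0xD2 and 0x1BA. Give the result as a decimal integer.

0xD2 = 011010010
0x1BA = 110111010
XOR → 101101000 = 360

360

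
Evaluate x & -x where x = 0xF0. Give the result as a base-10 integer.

x = 11110000 = 240
-x (two's complement) = …00010000
AND   = 00010000 = 16
(x & -x isolates the lowest set bit of x.)

16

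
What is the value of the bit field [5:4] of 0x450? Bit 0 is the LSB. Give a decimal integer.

1

v = 010001010000
Shift right by 4: 01000101
Mask low 2 bits: 01 = 1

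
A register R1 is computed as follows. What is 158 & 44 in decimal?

158 = 10011110
44 = 00101100
AND → 00001100 = 12

12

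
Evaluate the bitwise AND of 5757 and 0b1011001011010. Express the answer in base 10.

5720

5757 = 1011001111101
b = 1011001011010
AND → 1011001011000 = 5720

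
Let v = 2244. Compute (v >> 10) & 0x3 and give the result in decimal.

2

v = 0100011000100
Shift right by 10: 010
Mask low 2 bits: 10 = 2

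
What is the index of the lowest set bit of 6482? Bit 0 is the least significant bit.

1

6482 = 1100101010010
Trailing zeros: 1, so the lowest set bit is bit 1 (value 2).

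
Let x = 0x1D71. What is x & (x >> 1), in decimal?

3120

x = 1110101110001 = 7537
x>>1 = 0111010111000
AND  = 0110000110000 = 3120
(x & (x >> 1) has a 1 wherever x has two consecutive 1 bits.)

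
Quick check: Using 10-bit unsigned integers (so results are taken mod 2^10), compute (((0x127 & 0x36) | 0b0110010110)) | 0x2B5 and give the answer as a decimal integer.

951

0x127 = 0100100111
0x36 = 0000110110
→ & → 0000100110 = 38
0b0110010110 = 0110010110
→ | → 0110110110 = 438
0x2B5 = 1010110101
→ | → 1110110111 = 951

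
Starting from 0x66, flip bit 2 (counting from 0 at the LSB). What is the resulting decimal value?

x = 01100110
bit 2 is currently 1; toggle it via x ^ (1 << 2) = x ^ 4
→ 01100010 = 98

98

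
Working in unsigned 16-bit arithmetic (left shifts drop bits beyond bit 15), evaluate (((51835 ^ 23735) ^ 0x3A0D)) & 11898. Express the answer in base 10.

51835 = 1100101001111011
23735 = 0101110010110111
→ ^ → 1001011011001100 = 38604
0x3A0D = 0011101000001101
→ ^ → 1010110011000001 = 44225
11898 = 0010111001111010
→ & → 0010110001000000 = 11328

11328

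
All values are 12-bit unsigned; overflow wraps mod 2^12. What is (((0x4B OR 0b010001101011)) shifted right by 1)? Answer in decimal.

565

0x4B = 000001001011
0b010001101011 = 010001101011
→ OR → 010001101011 = 1131
→ shifted right by 1 → 001000110101 = 565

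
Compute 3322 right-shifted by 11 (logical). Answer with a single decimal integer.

3322 = 110011111010
shift right by 11 → 000000000001 = 1
(equivalently, floor(3322 / 2048))

1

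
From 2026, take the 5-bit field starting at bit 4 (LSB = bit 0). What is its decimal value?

30

v = 11111101010
Shift right by 4: 1111110
Mask low 5 bits: 11110 = 30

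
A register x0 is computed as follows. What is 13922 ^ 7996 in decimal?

10590

13922 = 11011001100010
7996 = 01111100111100
XOR → 10100101011110 = 10590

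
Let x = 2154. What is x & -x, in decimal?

2

x = 100001101010 = 2154
-x (two's complement) = …011110010110
AND   = 000000000010 = 2
(x & -x isolates the lowest set bit of x.)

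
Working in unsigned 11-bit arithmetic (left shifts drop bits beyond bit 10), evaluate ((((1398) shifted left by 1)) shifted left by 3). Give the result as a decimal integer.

1888

1398 = 10101110110
→ shifted left by 1 (mod 2^11) → 01011101100 = 748
→ shifted left by 3 (mod 2^11) → 11101100000 = 1888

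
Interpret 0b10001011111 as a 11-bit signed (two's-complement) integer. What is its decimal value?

pattern = 10001011111 (MSB is 1 ⇒ negative)
Invert: 01110100000, add 1 → 01110100001 = 929, so the value is -929.
(Equivalently: 1119 - 2^11 = 1119 - 2048 = -929.)

-929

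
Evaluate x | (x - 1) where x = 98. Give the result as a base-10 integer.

x = 1100010 = 98
x - 1 = 1100001
OR    = 1100011 = 99
(x | (x - 1) sets all bits below the lowest set bit.)

99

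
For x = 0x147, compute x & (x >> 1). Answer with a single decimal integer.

x = 101000111 = 327
x>>1 = 010100011
AND  = 000000011 = 3
(x & (x >> 1) has a 1 wherever x has two consecutive 1 bits.)

3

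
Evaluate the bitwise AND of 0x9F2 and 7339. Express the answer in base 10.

2210

0x9F2 = 0100111110010
7339 = 1110010101011
AND → 0100010100010 = 2210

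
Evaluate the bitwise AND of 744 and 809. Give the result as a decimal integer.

552

744 = 1011101000
809 = 1100101001
AND → 1000101000 = 552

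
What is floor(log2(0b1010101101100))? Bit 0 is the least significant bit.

12

0b1010101101100 = 1010101101100
The topmost 1 is at position 12 (since 2^12 = 4096 ≤ 5484 < 8192).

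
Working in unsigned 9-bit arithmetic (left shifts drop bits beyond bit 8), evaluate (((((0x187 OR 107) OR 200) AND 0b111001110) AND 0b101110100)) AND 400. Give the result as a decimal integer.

256

0x187 = 110000111
107 = 001101011
→ OR → 111101111 = 495
200 = 011001000
→ OR → 111101111 = 495
0b111001110 = 111001110
→ AND → 111001110 = 462
0b101110100 = 101110100
→ AND → 101000100 = 324
400 = 110010000
→ AND → 100000000 = 256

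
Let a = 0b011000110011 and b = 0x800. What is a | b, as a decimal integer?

a = 011000110011
0x800 = 100000000000
 OR → 111000110011 = 3635

3635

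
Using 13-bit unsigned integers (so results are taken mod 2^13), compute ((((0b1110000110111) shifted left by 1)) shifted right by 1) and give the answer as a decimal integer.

0b1110000110111 = 1110000110111
→ shifted left by 1 (mod 2^13) → 1100001101110 = 6254
→ shifted right by 1 → 0110000110111 = 3127

3127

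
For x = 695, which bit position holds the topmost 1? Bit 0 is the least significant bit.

695 = 1010110111
The topmost 1 is at position 9 (since 2^9 = 512 ≤ 695 < 1024).

9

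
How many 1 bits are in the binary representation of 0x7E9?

0x7E9 = 11111101001
Count the 1s: 1 + 1 + 1 + 1 + 1 + 1 + 1 + 1 = 8

8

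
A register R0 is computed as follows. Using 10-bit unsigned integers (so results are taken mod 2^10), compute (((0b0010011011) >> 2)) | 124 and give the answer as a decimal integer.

126

0b0010011011 = 0010011011
→ >> 2 → 0000100110 = 38
124 = 0001111100
→ | → 0001111110 = 126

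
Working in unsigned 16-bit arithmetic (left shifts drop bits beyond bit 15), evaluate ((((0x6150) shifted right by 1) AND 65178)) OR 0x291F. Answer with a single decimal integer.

0x6150 = 0110000101010000
→ shifted right by 1 → 0011000010101000 = 12456
65178 = 1111111010011010
→ AND → 0011000010001000 = 12424
0x291F = 0010100100011111
→ OR → 0011100110011111 = 14751

14751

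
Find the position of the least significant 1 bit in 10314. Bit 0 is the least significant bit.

1

10314 = 10100001001010
Trailing zeros: 1, so the lowest set bit is bit 1 (value 2).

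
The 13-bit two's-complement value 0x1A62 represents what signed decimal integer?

-1438

pattern = 1101001100010 (MSB is 1 ⇒ negative)
Invert: 0010110011101, add 1 → 0010110011110 = 1438, so the value is -1438.
(Equivalently: 6754 - 2^13 = 6754 - 8192 = -1438.)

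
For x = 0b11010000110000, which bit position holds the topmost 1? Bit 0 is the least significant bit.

13

0b11010000110000 = 11010000110000
The topmost 1 is at position 13 (since 2^13 = 8192 ≤ 13360 < 16384).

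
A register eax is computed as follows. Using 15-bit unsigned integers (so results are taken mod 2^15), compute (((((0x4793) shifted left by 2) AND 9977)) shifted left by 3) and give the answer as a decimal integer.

0x4793 = 100011110010011
→ shifted left by 2 (mod 2^15) → 001111001001100 = 7756
9977 = 010011011111001
→ AND → 000011001001000 = 1608
→ shifted left by 3 (mod 2^15) → 011001001000000 = 12864

12864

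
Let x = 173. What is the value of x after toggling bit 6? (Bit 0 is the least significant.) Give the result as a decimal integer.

237

x = 0010101101
bit 6 is currently 0; toggle it via x ^ (1 << 6) = x ^ 64
→ 0011101101 = 237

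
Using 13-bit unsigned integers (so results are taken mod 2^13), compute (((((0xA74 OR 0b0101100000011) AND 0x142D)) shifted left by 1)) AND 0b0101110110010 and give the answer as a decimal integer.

0xA74 = 0101001110100
0b0101100000011 = 0101100000011
→ OR → 0101101110111 = 2935
0x142D = 1010000101101
→ AND → 0000000100101 = 37
→ shifted left by 1 (mod 2^13) → 0000001001010 = 74
0b0101110110010 = 0101110110010
→ AND → 0000000000010 = 2

2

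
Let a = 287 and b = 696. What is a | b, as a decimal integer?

287 = 0100011111
696 = 1010111000
 OR → 1110111111 = 959

959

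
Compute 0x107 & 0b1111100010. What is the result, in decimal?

258

0x107 = 0100000111
b = 1111100010
AND → 0100000010 = 258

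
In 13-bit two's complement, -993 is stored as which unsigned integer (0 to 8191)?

993 in 13 bits: 0001111100001
Invert: 1110000011110
Add 1:  1110000011111 = 7199
(Check: 2^13 - 993 = 8192 - 993 = 7199.)

7199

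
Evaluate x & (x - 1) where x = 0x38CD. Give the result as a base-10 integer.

x = 11100011001101 = 14541
x - 1 = 11100011001100
AND   = 11100011001100 = 14540
(x & (x - 1) clears the lowest set bit of x.)

14540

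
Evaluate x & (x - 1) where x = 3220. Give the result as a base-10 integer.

3216

x = 110010010100 = 3220
x - 1 = 110010010011
AND   = 110010010000 = 3216
(x & (x - 1) clears the lowest set bit of x.)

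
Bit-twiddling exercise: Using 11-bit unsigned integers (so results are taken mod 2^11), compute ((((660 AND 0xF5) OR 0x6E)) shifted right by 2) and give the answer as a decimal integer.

63

660 = 01010010100
0xF5 = 00011110101
→ AND → 00010010100 = 148
0x6E = 00001101110
→ OR → 00011111110 = 254
→ shifted right by 2 → 00000111111 = 63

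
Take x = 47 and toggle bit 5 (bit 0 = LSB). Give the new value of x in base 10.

x = 00101111
bit 5 is currently 1; toggle it via x ^ (1 << 5) = x ^ 32
→ 00001111 = 15

15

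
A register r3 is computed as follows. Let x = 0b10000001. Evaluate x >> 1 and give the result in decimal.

x = 10000001
shift right by 1 → 01000000 = 64
(equivalently, floor(129 / 2))

64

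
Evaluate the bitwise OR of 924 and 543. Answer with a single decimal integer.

927

924 = 1110011100
543 = 1000011111
 OR → 1110011111 = 927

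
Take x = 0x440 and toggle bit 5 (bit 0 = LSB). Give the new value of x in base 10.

1120

x = 0010001000000
bit 5 is currently 0; toggle it via x ^ (1 << 5) = x ^ 32
→ 0010001100000 = 1120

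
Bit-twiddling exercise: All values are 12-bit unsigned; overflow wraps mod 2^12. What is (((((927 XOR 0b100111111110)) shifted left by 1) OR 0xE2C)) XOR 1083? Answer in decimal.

927 = 001110011111
0b100111111110 = 100111111110
→ XOR → 101001100001 = 2657
→ shifted left by 1 (mod 2^12) → 010011000010 = 1218
0xE2C = 111000101100
→ OR → 111011101110 = 3822
1083 = 010000111011
→ XOR → 101011010101 = 2773

2773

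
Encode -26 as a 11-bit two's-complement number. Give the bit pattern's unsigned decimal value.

26 in 11 bits: 00000011010
Invert: 11111100101
Add 1:  11111100110 = 2022
(Check: 2^11 - 26 = 2048 - 26 = 2022.)

2022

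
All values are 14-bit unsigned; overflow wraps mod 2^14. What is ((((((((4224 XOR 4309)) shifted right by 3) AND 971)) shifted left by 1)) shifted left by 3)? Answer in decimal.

4224 = 01000010000000
4309 = 01000011010101
→ XOR → 00000001010101 = 85
→ shifted right by 3 → 00000000001010 = 10
971 = 00001111001011
→ AND → 00000000001010 = 10
→ shifted left by 1 (mod 2^14) → 00000000010100 = 20
→ shifted left by 3 (mod 2^14) → 00000010100000 = 160

160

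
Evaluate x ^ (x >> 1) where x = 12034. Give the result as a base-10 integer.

x = 10111100000010 = 12034
x>>1 = 01011110000001
XOR  = 11100010000011 = 14467
(x ^ (x >> 1) gives the standard binary-reflected Gray code of x.)

14467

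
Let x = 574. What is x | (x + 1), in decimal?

575

x = 1000111110 = 574
x + 1 = 1000111111
OR    = 1000111111 = 575
(x | (x + 1) sets the lowest cleared bit.)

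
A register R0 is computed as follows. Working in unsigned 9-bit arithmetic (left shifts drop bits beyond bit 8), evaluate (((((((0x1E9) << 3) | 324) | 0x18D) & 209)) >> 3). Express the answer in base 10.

24

0x1E9 = 111101001
→ << 3 (mod 2^9) → 101001000 = 328
324 = 101000100
→ | → 101001100 = 332
0x18D = 110001101
→ | → 111001101 = 461
209 = 011010001
→ & → 011000001 = 193
→ >> 3 → 000011000 = 24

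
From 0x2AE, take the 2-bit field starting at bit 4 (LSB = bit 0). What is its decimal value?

2

v = 1010101110
Shift right by 4: 101010
Mask low 2 bits: 10 = 2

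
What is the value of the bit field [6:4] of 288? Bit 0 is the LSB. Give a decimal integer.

2

v = 000100100000
Shift right by 4: 00010010
Mask low 3 bits: 010 = 2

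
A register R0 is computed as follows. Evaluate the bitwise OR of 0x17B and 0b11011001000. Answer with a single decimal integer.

2043

0x17B = 00101111011
b = 11011001000
 OR → 11111111011 = 2043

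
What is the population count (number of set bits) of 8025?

8025 = 1111101011001
Count the 1s: 1 + 1 + 1 + 1 + 1 + 1 + 1 + 1 + 1 = 9

9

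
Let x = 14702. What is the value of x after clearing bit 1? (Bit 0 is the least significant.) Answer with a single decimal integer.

14700

x = 11100101101110
bit 1 is currently 1; clear it via x & ~(1 << 1) = x & ~2
→ 11100101101100 = 14700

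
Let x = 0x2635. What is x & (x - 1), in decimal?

9780

x = 10011000110101 = 9781
x - 1 = 10011000110100
AND   = 10011000110100 = 9780
(x & (x - 1) clears the lowest set bit of x.)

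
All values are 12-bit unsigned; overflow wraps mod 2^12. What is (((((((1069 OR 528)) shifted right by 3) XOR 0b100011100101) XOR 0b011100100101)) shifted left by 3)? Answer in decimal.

1069 = 010000101101
528 = 001000010000
→ OR → 011000111101 = 1597
→ shifted right by 3 → 000011000111 = 199
0b100011100101 = 100011100101
→ XOR → 100000100010 = 2082
0b011100100101 = 011100100101
→ XOR → 111100000111 = 3847
→ shifted left by 3 (mod 2^12) → 100000111000 = 2104

2104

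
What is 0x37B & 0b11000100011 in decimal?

547

0x37B = 01101111011
b = 11000100011
AND → 01000100011 = 547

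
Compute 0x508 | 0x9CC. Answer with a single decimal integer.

3532

0x508 = 010100001000
0x9CC = 100111001100
 OR → 110111001100 = 3532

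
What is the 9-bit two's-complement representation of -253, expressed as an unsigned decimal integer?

253 in 9 bits: 011111101
Invert: 100000010
Add 1:  100000011 = 259
(Check: 2^9 - 253 = 512 - 253 = 259.)

259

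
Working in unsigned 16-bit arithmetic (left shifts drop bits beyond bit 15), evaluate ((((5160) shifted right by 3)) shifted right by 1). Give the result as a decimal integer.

322

5160 = 0001010000101000
→ shifted right by 3 → 0000001010000101 = 645
→ shifted right by 1 → 0000000101000010 = 322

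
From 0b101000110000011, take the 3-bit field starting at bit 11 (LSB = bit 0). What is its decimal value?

v = 101000110000011
Shift right by 11: 1010
Mask low 3 bits: 010 = 2

2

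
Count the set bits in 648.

648 = 1010001000
Count the 1s: 1 + 1 + 1 = 3

3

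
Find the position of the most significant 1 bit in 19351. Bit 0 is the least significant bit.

19351 = 100101110010111
The topmost 1 is at position 14 (since 2^14 = 16384 ≤ 19351 < 32768).

14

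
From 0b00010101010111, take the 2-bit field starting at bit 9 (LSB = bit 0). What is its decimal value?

2

v = 00010101010111
Shift right by 9: 00010
Mask low 2 bits: 10 = 2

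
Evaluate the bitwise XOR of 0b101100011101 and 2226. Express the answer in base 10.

943

a = 101100011101
2226 = 100010110010
XOR → 001110101111 = 943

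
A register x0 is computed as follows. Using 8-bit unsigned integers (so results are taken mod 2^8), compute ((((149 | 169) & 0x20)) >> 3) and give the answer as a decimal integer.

149 = 10010101
169 = 10101001
→ | → 10111101 = 189
0x20 = 00100000
→ & → 00100000 = 32
→ >> 3 → 00000100 = 4

4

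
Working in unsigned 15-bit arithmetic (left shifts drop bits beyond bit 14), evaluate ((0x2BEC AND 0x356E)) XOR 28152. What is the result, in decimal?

0x2BEC = 010101111101100
0x356E = 011010101101110
→ AND → 010000101101100 = 8556
28152 = 110110111111000
→ XOR → 100110010010100 = 19604

19604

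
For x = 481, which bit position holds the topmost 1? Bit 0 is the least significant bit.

481 = 111100001
The topmost 1 is at position 8 (since 2^8 = 256 ≤ 481 < 512).

8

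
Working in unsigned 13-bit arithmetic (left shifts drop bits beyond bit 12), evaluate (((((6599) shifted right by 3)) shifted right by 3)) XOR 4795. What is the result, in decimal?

4828

6599 = 1100111000111
→ shifted right by 3 → 0001100111000 = 824
→ shifted right by 3 → 0000001100111 = 103
4795 = 1001010111011
→ XOR → 1001011011100 = 4828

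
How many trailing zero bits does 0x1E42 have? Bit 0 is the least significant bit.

1

0x1E42 = 1111001000010
Trailing zeros: 1, so the lowest set bit is bit 1 (value 2).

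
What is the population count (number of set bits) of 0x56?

4

0x56 = 1010110
Count the 1s: 1 + 1 + 1 + 1 = 4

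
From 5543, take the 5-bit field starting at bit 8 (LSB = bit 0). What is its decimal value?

21

v = 1010110100111
Shift right by 8: 10101
Mask low 5 bits: 10101 = 21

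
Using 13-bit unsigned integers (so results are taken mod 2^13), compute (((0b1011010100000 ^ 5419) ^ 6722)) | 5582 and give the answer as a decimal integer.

0b1011010100000 = 1011010100000
5419 = 1010100101011
→ ^ → 0001110001011 = 907
6722 = 1101001000010
→ ^ → 1100111001001 = 6601
5582 = 1010111001110
→ | → 1110111001111 = 7631

7631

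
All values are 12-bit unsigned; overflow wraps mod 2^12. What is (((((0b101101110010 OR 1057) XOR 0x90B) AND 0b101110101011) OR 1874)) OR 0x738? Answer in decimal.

0b101101110010 = 101101110010
1057 = 010000100001
→ OR → 111101110011 = 3955
0x90B = 100100001011
→ XOR → 011001111000 = 1656
0b101110101011 = 101110101011
→ AND → 001000101000 = 552
1874 = 011101010010
→ OR → 011101111010 = 1914
0x738 = 011100111000
→ OR → 011101111010 = 1914

1914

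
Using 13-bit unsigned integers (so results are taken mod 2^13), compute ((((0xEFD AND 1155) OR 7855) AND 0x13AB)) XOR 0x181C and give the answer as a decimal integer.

0xEFD = 0111011111101
1155 = 0010010000011
→ AND → 0010010000001 = 1153
7855 = 1111010101111
→ OR → 1111010101111 = 7855
0x13AB = 1001110101011
→ AND → 1001010101011 = 4779
0x181C = 1100000011100
→ XOR → 0101010110111 = 2743

2743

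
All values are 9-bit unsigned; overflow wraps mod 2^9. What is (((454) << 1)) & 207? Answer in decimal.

454 = 111000110
→ << 1 (mod 2^9) → 110001100 = 396
207 = 011001111
→ & → 010001100 = 140

140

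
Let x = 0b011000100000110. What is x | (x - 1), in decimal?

x = 11000100000110 = 12550
x - 1 = 11000100000101
OR    = 11000100000111 = 12551
(x | (x - 1) sets all bits below the lowest set bit.)

12551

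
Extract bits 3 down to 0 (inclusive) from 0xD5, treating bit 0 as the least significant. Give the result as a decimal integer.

5

v = 0011010101
Shift right by 0: 0011010101
Mask low 4 bits: 0101 = 5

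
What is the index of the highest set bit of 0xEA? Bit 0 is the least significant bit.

0xEA = 11101010
The topmost 1 is at position 7 (since 2^7 = 128 ≤ 234 < 256).

7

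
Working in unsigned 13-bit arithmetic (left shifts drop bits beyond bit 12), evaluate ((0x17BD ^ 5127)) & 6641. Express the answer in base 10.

432

0x17BD = 1011110111101
5127 = 1010000000111
→ ^ → 0001110111010 = 954
6641 = 1100111110001
→ & → 0000110110000 = 432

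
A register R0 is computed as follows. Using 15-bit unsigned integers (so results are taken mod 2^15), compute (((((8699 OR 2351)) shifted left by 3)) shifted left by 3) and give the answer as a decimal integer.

32704

8699 = 010000111111011
2351 = 000100100101111
→ OR → 010100111111111 = 10751
→ shifted left by 3 (mod 2^15) → 100111111111000 = 20472
→ shifted left by 3 (mod 2^15) → 111111111000000 = 32704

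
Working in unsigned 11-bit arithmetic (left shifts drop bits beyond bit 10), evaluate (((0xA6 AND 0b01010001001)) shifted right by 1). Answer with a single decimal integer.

64

0xA6 = 00010100110
0b01010001001 = 01010001001
→ AND → 00010000000 = 128
→ shifted right by 1 → 00001000000 = 64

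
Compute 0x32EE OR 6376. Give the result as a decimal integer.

0x32EE = 11001011101110
6376 = 01100011101000
 OR → 11101011101110 = 15086

15086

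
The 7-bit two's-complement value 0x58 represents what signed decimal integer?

-40

pattern = 1011000 (MSB is 1 ⇒ negative)
Invert: 0100111, add 1 → 0101000 = 40, so the value is -40.
(Equivalently: 88 - 2^7 = 88 - 128 = -40.)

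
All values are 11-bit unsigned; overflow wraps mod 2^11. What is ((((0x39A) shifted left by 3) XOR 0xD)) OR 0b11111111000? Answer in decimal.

0x39A = 01110011010
→ shifted left by 3 (mod 2^11) → 10011010000 = 1232
0xD = 00000001101
→ XOR → 10011011101 = 1245
0b11111111000 = 11111111000
→ OR → 11111111101 = 2045

2045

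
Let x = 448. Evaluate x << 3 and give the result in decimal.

448 = 000111000000
shift left by 3 → 111000000000 = 3584
(equivalently, 448 × 2^3 = 448 × 8)

3584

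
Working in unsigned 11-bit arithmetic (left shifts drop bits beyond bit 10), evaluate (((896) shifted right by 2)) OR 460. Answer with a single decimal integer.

492

896 = 01110000000
→ shifted right by 2 → 00011100000 = 224
460 = 00111001100
→ OR → 00111101100 = 492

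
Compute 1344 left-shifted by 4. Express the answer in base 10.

21504

1344 = 000010101000000
shift left by 4 → 101010000000000 = 21504
(equivalently, 1344 × 2^4 = 1344 × 16)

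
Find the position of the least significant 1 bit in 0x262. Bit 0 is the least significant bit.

0x262 = 1001100010
Trailing zeros: 1, so the lowest set bit is bit 1 (value 2).

1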